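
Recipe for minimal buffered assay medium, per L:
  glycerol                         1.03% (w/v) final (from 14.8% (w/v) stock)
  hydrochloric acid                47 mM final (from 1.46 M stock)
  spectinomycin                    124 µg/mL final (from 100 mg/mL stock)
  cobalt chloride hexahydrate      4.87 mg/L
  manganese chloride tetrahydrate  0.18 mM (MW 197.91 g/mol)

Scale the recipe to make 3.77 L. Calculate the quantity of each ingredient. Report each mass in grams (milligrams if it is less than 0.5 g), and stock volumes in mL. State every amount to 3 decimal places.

glycerol 262.372 mL; hydrochloric acid 121.363 mL; spectinomycin 4.675 mL; cobalt chloride hexahydrate 18.360 mg; manganese chloride tetrahydrate 134.302 mg

Working volume: 3.77 L.
glycerol: dilute stock: 1.03% ÷ 14.8% × 3770 mL = 262.372 mL
hydrochloric acid: C1V1 = C2V2 → 47 mM × 3770 mL ÷ 1460 mM = 121.363 mL
spectinomycin: dilute stock: 124 µg/mL × 3770 mL ÷ 100000 µg/mL = 4.675 mL
cobalt chloride hexahydrate: 4.87 mg/L × 3.77 L = 18.360 mg
manganese chloride tetrahydrate: 0.18 mmol/L × 197.91 mg/mmol × 3.77 L = 134.302 mg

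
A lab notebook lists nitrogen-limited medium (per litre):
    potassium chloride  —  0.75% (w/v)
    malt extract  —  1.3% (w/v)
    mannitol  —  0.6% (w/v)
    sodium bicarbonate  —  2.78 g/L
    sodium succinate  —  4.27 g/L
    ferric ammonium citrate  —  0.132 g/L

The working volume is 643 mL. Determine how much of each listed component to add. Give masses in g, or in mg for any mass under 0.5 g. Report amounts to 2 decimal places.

potassium chloride 4.82 g; malt extract 8.36 g; mannitol 3.86 g; sodium bicarbonate 1.79 g; sodium succinate 2.75 g; ferric ammonium citrate 84.88 mg

Target volume = 643 mL = 0.643 L.
potassium chloride: 0.75 g per 100 mL × 643 mL ÷ 100 = 4.82 g
malt extract: 1.3 g per 100 mL × 643 mL ÷ 100 = 8.36 g
mannitol: 0.6 g per 100 mL × 643 mL ÷ 100 = 3.86 g
sodium bicarbonate: 2.78 g/L × 0.643 L = 1.79 g
sodium succinate: 4.27 g/L × 0.643 L = 2.75 g
ferric ammonium citrate: 0.132 g/L × 0.643 L = 0.084876 g = 84.88 mg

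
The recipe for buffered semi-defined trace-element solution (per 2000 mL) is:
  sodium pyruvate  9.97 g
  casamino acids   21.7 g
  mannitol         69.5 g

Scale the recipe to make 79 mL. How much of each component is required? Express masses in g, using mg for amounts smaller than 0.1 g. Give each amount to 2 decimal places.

Scale factor = 79 mL / 2000 mL = 0.0395.
sodium pyruvate: 9.97 g × (79 mL / 2000 mL) = 0.39 g
casamino acids: 21.7 g × (79 mL / 2000 mL) = 0.86 g
mannitol: 69.5 g × (79 mL / 2000 mL) = 2.75 g

sodium pyruvate 0.39 g; casamino acids 0.86 g; mannitol 2.75 g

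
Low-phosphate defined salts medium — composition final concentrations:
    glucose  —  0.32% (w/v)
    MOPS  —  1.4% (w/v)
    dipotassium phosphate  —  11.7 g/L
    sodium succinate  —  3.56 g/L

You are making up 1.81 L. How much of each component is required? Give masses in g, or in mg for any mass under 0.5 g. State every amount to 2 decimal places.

Working volume: 1.81 L.
glucose: 0.32% w/v = 3.2 g/L → 3.2 × 1.81 L = 5.79 g
MOPS: 1.4% w/v = 14 g/L → 14 × 1.81 L = 25.34 g
dipotassium phosphate: 11.7 g/L × 1.81 L = 21.18 g
sodium succinate: 3.56 g/L × 1.81 L = 6.44 g

glucose 5.79 g; MOPS 25.34 g; dipotassium phosphate 21.18 g; sodium succinate 6.44 g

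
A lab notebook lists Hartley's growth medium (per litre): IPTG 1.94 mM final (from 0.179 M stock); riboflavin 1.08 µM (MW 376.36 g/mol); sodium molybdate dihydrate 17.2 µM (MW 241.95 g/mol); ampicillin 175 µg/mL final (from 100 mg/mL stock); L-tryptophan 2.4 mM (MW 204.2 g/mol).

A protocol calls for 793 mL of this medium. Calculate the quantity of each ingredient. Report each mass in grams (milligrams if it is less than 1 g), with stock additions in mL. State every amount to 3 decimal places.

Scale factor relative to 1 L: 0.793.
IPTG: C1V1 = C2V2 → 1.94 mM × 793 mL ÷ 179 mM = 8.595 mL
riboflavin: 1.08 µmol/L × 376.36 g/mol × 0.793 L ÷ 1000 = 0.322 mg
sodium molybdate dihydrate: 17.2 µmol/L × 241.95 g/mol × 0.793 L ÷ 1000 = 3.300 mg
ampicillin: dilute stock: 175 µg/mL × 793 mL ÷ 100000 µg/mL = 1.388 mL
L-tryptophan: 2.4 mmol/L × 204.2 mg/mmol × 0.793 L = 388.633 mg

IPTG 8.595 mL; riboflavin 0.322 mg; sodium molybdate dihydrate 3.300 mg; ampicillin 1.388 mL; L-tryptophan 388.633 mg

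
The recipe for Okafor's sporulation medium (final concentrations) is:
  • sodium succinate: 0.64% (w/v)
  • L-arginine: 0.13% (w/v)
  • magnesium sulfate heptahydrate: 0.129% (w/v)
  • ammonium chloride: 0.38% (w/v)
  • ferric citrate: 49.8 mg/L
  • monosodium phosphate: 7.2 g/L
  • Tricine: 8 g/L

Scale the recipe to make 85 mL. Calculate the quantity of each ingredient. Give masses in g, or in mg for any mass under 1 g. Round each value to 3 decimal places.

Target volume = 85 mL = 0.085 L.
sodium succinate: 0.64 g per 100 mL × 85 mL ÷ 100 = 0.544 g = 544.000 mg
L-arginine: 0.13% w/v = 1.3 g/L → 1.3 × 0.085 L = 0.1105 g = 110.500 mg
magnesium sulfate heptahydrate: 0.129% w/v = 1.29 g/L → 1.29 × 0.085 L = 0.10965 g = 109.650 mg
ammonium chloride: 0.38 g per 100 mL × 85 mL ÷ 100 = 0.323 g = 323.000 mg
ferric citrate: 49.8 mg/L × 0.085 L = 4.233 mg
monosodium phosphate: 7.2 g/L × 0.085 L = 0.612 g = 612.000 mg
Tricine: 8 g/L × 0.085 L = 0.68 g = 680.000 mg

sodium succinate 544.000 mg; L-arginine 110.500 mg; magnesium sulfate heptahydrate 109.650 mg; ammonium chloride 323.000 mg; ferric citrate 4.233 mg; monosodium phosphate 612.000 mg; Tricine 680.000 mg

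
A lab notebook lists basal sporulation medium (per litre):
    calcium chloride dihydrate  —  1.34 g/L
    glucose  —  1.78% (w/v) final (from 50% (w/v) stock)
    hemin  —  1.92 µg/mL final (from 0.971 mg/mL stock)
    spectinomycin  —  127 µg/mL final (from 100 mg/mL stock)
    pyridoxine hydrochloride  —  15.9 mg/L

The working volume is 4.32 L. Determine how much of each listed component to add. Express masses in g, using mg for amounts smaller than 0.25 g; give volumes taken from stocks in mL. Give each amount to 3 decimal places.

Scale factor relative to 1 L: 4.32.
calcium chloride dihydrate: 1.34 g/L × 4.32 L = 5.789 g
glucose: C1V1 = C2V2 → 1.78% ÷ 50% × 4320 mL = 153.792 mL
hemin: C1V1 = C2V2 → 1.92 µg/mL × 4320 mL ÷ 971 µg/mL = 8.542 mL
spectinomycin: V = C2·V2/C1 = 127 µg/mL × 4320 mL ÷ 100000 µg/mL = 5.486 mL
pyridoxine hydrochloride: 15.9 mg/L × 4.32 L = 68.688 mg

calcium chloride dihydrate 5.789 g; glucose 153.792 mL; hemin 8.542 mL; spectinomycin 5.486 mL; pyridoxine hydrochloride 68.688 mg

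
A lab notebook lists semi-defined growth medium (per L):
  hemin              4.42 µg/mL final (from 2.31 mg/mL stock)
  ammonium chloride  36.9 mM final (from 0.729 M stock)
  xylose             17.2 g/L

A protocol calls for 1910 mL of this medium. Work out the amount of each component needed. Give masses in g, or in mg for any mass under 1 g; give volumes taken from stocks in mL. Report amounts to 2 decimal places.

hemin 3.65 mL; ammonium chloride 96.68 mL; xylose 32.85 g

Target volume = 1910 mL = 1.91 L.
hemin: V = C2·V2/C1 = 4.42 µg/mL × 1910 mL ÷ 2310 µg/mL = 3.65 mL
ammonium chloride: C1V1 = C2V2 → 36.9 mM × 1910 mL ÷ 729 mM = 96.68 mL
xylose: 17.2 g/L × 1.91 L = 32.85 g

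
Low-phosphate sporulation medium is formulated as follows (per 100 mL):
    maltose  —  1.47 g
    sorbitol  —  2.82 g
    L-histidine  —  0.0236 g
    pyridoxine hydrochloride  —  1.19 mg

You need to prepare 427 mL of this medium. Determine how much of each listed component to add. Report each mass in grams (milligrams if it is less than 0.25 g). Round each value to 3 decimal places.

maltose 6.277 g; sorbitol 12.041 g; L-histidine 100.772 mg; pyridoxine hydrochloride 5.081 mg

Ratio of target to recipe volume: 427 / 100 = 4.27.
maltose: 1.47 g × (427 mL / 100 mL) = 6.277 g
sorbitol: 2.82 g × (427 mL / 100 mL) = 12.041 g
L-histidine: 0.0236 g × (427 mL / 100 mL) = 0.100772 g = 100.772 mg
pyridoxine hydrochloride: 1.19 mg × (427 mL / 100 mL) = 5.081 mg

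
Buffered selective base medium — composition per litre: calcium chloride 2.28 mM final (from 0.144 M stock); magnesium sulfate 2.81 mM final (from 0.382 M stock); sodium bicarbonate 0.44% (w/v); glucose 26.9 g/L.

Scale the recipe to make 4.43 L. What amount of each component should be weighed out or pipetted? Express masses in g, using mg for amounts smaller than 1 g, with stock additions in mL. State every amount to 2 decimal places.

calcium chloride 70.14 mL; magnesium sulfate 32.59 mL; sodium bicarbonate 19.49 g; glucose 119.17 g

Working volume: 4.43 L.
calcium chloride: C1V1 = C2V2 → 2.28 mM × 4430 mL ÷ 144 mM = 70.14 mL
magnesium sulfate: dilute stock: 2.81 mM × 4430 mL ÷ 382 mM = 32.59 mL
sodium bicarbonate: 0.44% w/v = 4.4 g/L → 4.4 × 4.43 L = 19.49 g
glucose: 26.9 g/L × 4.43 L = 119.17 g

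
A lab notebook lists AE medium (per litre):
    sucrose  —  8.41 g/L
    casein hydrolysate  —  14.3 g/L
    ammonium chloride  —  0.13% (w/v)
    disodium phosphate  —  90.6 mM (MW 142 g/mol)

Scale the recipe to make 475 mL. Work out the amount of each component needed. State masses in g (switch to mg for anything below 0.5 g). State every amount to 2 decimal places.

sucrose 3.99 g; casein hydrolysate 6.79 g; ammonium chloride 0.62 g; disodium phosphate 6.11 g

Scale factor relative to 1 L: 0.475.
sucrose: 8.41 g/L × 0.475 L = 3.99 g
casein hydrolysate: 14.3 g/L × 0.475 L = 6.79 g
ammonium chloride: 0.13 g per 100 mL × 475 mL ÷ 100 = 0.62 g
disodium phosphate: 90.6 mmol/L × 142 g/mol × 0.475 L ÷ 1000 = 6.11 g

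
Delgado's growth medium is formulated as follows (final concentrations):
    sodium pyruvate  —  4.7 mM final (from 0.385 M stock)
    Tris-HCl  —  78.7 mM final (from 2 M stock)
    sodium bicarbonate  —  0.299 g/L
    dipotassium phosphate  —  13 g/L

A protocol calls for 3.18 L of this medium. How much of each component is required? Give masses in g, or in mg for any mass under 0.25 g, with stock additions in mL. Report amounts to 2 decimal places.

Scale factor relative to 1 L: 3.18.
sodium pyruvate: V = C2·V2/C1 = 4.7 mM × 3180 mL ÷ 385 mM = 38.82 mL
Tris-HCl: C1V1 = C2V2 → 78.7 mM × 3180 mL ÷ 2000 mM = 125.13 mL
sodium bicarbonate: 0.299 g/L × 3.18 L = 0.95 g
dipotassium phosphate: 13 g/L × 3.18 L = 41.34 g

sodium pyruvate 38.82 mL; Tris-HCl 125.13 mL; sodium bicarbonate 0.95 g; dipotassium phosphate 41.34 g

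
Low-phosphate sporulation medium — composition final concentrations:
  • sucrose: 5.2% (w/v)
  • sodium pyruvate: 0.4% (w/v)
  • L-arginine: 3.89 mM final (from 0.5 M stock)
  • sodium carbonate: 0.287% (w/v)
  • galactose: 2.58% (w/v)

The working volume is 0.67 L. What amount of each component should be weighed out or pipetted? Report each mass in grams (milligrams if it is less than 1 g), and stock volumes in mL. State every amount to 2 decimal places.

sucrose 34.84 g; sodium pyruvate 2.68 g; L-arginine 5.21 mL; sodium carbonate 1.92 g; galactose 17.29 g

Working volume: 0.67 L.
sucrose: 5.2% w/v = 52 g/L → 52 × 0.67 L = 34.84 g
sodium pyruvate: 0.4% w/v = 4 g/L → 4 × 0.67 L = 2.68 g
L-arginine: V = C2·V2/C1 = 3.89 mM × 670 mL ÷ 500 mM = 5.21 mL
sodium carbonate: 0.287% w/v = 2.87 g/L → 2.87 × 0.67 L = 1.92 g
galactose: 2.58 g per 100 mL × 670 mL ÷ 100 = 17.29 g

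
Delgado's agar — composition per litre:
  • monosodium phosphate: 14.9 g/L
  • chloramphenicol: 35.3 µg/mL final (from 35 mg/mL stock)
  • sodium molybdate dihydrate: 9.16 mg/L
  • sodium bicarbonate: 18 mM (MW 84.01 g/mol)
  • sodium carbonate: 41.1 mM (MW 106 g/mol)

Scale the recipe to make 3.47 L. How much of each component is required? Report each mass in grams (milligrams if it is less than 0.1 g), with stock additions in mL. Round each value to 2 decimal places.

monosodium phosphate 51.70 g; chloramphenicol 3.50 mL; sodium molybdate dihydrate 31.79 mg; sodium bicarbonate 5.25 g; sodium carbonate 15.12 g

Scale factor relative to 1 L: 3.47.
monosodium phosphate: 14.9 g/L × 3.47 L = 51.70 g
chloramphenicol: dilute stock: 35.3 µg/mL × 3470 mL ÷ 35000 µg/mL = 3.50 mL
sodium molybdate dihydrate: 9.16 mg/L × 3.47 L = 31.79 mg
sodium bicarbonate: 18 mmol/L × 84.01 g/mol × 3.47 L ÷ 1000 = 5.25 g
sodium carbonate: 41.1 mmol/L × 106 g/mol × 3.47 L ÷ 1000 = 15.12 g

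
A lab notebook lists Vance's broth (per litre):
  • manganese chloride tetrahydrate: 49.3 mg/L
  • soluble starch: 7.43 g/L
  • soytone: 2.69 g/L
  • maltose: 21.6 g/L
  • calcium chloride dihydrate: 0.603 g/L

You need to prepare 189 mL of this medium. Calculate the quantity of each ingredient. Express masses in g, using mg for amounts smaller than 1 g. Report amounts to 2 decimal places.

manganese chloride tetrahydrate 9.32 mg; soluble starch 1.40 g; soytone 508.41 mg; maltose 4.08 g; calcium chloride dihydrate 113.97 mg

Target volume = 189 mL = 0.189 L.
manganese chloride tetrahydrate: 49.3 mg/L × 0.189 L = 9.32 mg
soluble starch: 7.43 g/L × 0.189 L = 1.40 g
soytone: 2.69 g/L × 0.189 L = 0.50841 g = 508.41 mg
maltose: 21.6 g/L × 0.189 L = 4.08 g
calcium chloride dihydrate: 0.603 g/L × 0.189 L = 0.113967 g = 113.97 mg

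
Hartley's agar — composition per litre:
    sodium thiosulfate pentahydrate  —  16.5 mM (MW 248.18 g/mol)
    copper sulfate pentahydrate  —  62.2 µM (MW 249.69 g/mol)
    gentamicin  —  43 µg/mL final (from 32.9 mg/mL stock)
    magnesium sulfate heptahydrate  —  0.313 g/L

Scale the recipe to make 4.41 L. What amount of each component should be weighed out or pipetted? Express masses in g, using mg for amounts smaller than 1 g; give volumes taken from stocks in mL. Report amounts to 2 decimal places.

Working volume: 4.41 L.
sodium thiosulfate pentahydrate: 16.5 mmol/L × 248.18 g/mol × 4.41 L ÷ 1000 = 18.06 g
copper sulfate pentahydrate: 62.2 µmol/L × 249.69 g/mol × 4.41 L ÷ 1000 = 68.49 mg
gentamicin: C1V1 = C2V2 → 43 µg/mL × 4410 mL ÷ 32900 µg/mL = 5.76 mL
magnesium sulfate heptahydrate: 0.313 g/L × 4.41 L = 1.38 g

sodium thiosulfate pentahydrate 18.06 g; copper sulfate pentahydrate 68.49 mg; gentamicin 5.76 mL; magnesium sulfate heptahydrate 1.38 g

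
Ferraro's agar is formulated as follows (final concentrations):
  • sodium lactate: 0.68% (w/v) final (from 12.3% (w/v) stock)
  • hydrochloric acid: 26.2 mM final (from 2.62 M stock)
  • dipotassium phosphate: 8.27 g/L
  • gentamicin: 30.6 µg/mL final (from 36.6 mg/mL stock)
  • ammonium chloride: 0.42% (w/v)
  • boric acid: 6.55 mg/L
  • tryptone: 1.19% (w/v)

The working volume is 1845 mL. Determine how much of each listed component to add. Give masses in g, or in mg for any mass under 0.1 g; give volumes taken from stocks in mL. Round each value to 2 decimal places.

Scale factor relative to 1 L: 1.845.
sodium lactate: dilute stock: 0.68% ÷ 12.3% × 1845 mL = 102.00 mL
hydrochloric acid: C1V1 = C2V2 → 26.2 mM × 1845 mL ÷ 2620 mM = 18.45 mL
dipotassium phosphate: 8.27 g/L × 1.845 L = 15.26 g
gentamicin: C1V1 = C2V2 → 30.6 µg/mL × 1845 mL ÷ 36600 µg/mL = 1.54 mL
ammonium chloride: 0.42% w/v = 4.2 g/L → 4.2 × 1.845 L = 7.75 g
boric acid: 6.55 mg/L × 1.845 L = 12.08 mg
tryptone: 1.19 g per 100 mL × 1845 mL ÷ 100 = 21.96 g

sodium lactate 102.00 mL; hydrochloric acid 18.45 mL; dipotassium phosphate 15.26 g; gentamicin 1.54 mL; ammonium chloride 7.75 g; boric acid 12.08 mg; tryptone 21.96 g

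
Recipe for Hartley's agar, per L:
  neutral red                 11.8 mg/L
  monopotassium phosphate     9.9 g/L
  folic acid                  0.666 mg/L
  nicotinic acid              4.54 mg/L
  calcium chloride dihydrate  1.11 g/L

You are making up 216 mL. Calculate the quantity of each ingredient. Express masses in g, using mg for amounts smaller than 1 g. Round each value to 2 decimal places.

neutral red 2.55 mg; monopotassium phosphate 2.14 g; folic acid 0.14 mg; nicotinic acid 0.98 mg; calcium chloride dihydrate 239.76 mg

Scale factor relative to 1 L: 0.216.
neutral red: 11.8 mg/L × 0.216 L = 2.55 mg
monopotassium phosphate: 9.9 g/L × 0.216 L = 2.14 g
folic acid: 0.666 mg/L × 0.216 L = 0.14 mg
nicotinic acid: 4.54 mg/L × 0.216 L = 0.98 mg
calcium chloride dihydrate: 1.11 g/L × 0.216 L = 0.23976 g = 239.76 mg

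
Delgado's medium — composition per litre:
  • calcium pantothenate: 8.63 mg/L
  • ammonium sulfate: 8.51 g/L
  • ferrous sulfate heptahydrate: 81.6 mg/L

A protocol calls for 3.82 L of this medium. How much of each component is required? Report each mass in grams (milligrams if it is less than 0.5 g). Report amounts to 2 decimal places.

Scale factor relative to 1 L: 3.82.
calcium pantothenate: 8.63 mg/L × 3.82 L = 32.97 mg
ammonium sulfate: 8.51 g/L × 3.82 L = 32.51 g
ferrous sulfate heptahydrate: 81.6 mg/L × 3.82 L = 311.71 mg

calcium pantothenate 32.97 mg; ammonium sulfate 32.51 g; ferrous sulfate heptahydrate 311.71 mg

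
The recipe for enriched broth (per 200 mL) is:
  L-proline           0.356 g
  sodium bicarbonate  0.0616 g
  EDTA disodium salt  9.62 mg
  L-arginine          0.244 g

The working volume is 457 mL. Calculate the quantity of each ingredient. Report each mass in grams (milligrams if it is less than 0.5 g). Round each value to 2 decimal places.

Ratio of target to recipe volume: 457 / 200 = 2.285.
L-proline: 0.356 g × (457 mL / 200 mL) = 0.81 g
sodium bicarbonate: 0.0616 g × (457 mL / 200 mL) = 0.140756 g = 140.76 mg
EDTA disodium salt: 9.62 mg × (457 mL / 200 mL) = 21.98 mg
L-arginine: 0.244 g × (457 mL / 200 mL) = 0.56 g

L-proline 0.81 g; sodium bicarbonate 140.76 mg; EDTA disodium salt 21.98 mg; L-arginine 0.56 g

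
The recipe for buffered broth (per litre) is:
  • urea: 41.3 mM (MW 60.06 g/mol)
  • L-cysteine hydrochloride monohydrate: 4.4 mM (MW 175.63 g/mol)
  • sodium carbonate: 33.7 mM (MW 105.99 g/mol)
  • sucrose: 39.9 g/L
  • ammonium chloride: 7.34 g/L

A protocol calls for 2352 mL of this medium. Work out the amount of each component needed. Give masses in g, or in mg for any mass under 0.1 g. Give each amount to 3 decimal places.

Scale factor relative to 1 L: 2.352.
urea: 41.3 mmol/L × 60.06 g/mol × 2.352 L ÷ 1000 = 5.834 g
L-cysteine hydrochloride monohydrate: 4.4 mmol/L × 175.63 g/mol × 2.352 L ÷ 1000 = 1.818 g
sodium carbonate: 33.7 mmol/L × 105.99 g/mol × 2.352 L ÷ 1000 = 8.401 g
sucrose: 39.9 g/L × 2.352 L = 93.845 g
ammonium chloride: 7.34 g/L × 2.352 L = 17.264 g

urea 5.834 g; L-cysteine hydrochloride monohydrate 1.818 g; sodium carbonate 8.401 g; sucrose 93.845 g; ammonium chloride 17.264 g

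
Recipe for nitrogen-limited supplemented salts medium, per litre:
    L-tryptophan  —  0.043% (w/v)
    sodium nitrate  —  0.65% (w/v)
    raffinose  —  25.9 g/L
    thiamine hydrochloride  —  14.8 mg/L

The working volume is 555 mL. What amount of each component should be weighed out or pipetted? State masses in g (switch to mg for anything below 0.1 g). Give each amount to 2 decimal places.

Scale factor relative to 1 L: 0.555.
L-tryptophan: 0.043 g per 100 mL × 555 mL ÷ 100 = 0.24 g
sodium nitrate: 0.65 g per 100 mL × 555 mL ÷ 100 = 3.61 g
raffinose: 25.9 g/L × 0.555 L = 14.37 g
thiamine hydrochloride: 14.8 mg/L × 0.555 L = 8.21 mg

L-tryptophan 0.24 g; sodium nitrate 3.61 g; raffinose 14.37 g; thiamine hydrochloride 8.21 mg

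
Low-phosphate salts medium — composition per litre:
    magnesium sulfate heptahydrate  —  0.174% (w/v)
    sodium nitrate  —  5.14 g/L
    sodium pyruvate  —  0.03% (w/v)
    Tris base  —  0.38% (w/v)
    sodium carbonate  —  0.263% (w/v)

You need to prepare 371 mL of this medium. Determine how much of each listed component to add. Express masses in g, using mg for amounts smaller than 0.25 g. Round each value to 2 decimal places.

Working volume: 371 mL = 0.371 L.
magnesium sulfate heptahydrate: 0.174 g per 100 mL × 371 mL ÷ 100 = 0.65 g
sodium nitrate: 5.14 g/L × 0.371 L = 1.91 g
sodium pyruvate: 0.03% w/v = 0.3 g/L → 0.3 × 0.371 L = 0.1113 g = 111.30 mg
Tris base: 0.38% w/v = 3.8 g/L → 3.8 × 0.371 L = 1.41 g
sodium carbonate: 0.263% w/v = 2.63 g/L → 2.63 × 0.371 L = 0.98 g

magnesium sulfate heptahydrate 0.65 g; sodium nitrate 1.91 g; sodium pyruvate 111.30 mg; Tris base 1.41 g; sodium carbonate 0.98 g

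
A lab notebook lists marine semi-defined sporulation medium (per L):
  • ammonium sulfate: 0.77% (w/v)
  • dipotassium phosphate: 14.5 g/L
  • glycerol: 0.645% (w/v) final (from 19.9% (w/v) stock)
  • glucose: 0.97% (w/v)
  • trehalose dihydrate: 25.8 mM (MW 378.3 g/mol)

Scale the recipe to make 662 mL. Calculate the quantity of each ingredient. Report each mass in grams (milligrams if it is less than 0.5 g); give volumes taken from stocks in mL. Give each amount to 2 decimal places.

Scale factor relative to 1 L: 0.662.
ammonium sulfate: 0.77% w/v = 7.7 g/L → 7.7 × 0.662 L = 5.10 g
dipotassium phosphate: 14.5 g/L × 0.662 L = 9.60 g
glycerol: dilute stock: 0.645% ÷ 19.9% × 662 mL = 21.46 mL
glucose: 0.97% w/v = 9.7 g/L → 9.7 × 0.662 L = 6.42 g
trehalose dihydrate: 25.8 mmol/L × 378.3 g/mol × 0.662 L ÷ 1000 = 6.46 g

ammonium sulfate 5.10 g; dipotassium phosphate 9.60 g; glycerol 21.46 mL; glucose 6.42 g; trehalose dihydrate 6.46 g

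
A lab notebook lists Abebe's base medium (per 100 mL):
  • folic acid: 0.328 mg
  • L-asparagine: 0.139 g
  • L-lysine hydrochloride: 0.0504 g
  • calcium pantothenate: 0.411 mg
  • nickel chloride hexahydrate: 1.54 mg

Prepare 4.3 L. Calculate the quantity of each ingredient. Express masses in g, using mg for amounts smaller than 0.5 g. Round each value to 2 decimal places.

Scale factor = 4300 mL / 100 mL = 43.
folic acid: 0.328 mg × (4300 mL / 100 mL) = 14.10 mg
L-asparagine: 0.139 g × (4300 mL / 100 mL) = 5.98 g
L-lysine hydrochloride: 0.0504 g × (4300 mL / 100 mL) = 2.17 g
calcium pantothenate: 0.411 mg × (4300 mL / 100 mL) = 17.67 mg
nickel chloride hexahydrate: 1.54 mg × (4300 mL / 100 mL) = 66.22 mg

folic acid 14.10 mg; L-asparagine 5.98 g; L-lysine hydrochloride 2.17 g; calcium pantothenate 17.67 mg; nickel chloride hexahydrate 66.22 mg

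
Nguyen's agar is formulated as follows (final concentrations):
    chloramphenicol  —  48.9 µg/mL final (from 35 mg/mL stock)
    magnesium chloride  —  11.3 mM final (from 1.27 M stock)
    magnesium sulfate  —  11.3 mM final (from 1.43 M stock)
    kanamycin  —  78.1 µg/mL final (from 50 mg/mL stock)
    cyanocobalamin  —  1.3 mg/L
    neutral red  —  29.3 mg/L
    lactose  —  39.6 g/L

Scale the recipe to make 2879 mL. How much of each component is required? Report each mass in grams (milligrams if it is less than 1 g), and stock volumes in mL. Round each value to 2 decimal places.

Target volume = 2879 mL = 2.879 L.
chloramphenicol: C1V1 = C2V2 → 48.9 µg/mL × 2879 mL ÷ 35000 µg/mL = 4.02 mL
magnesium chloride: dilute stock: 11.3 mM × 2879 mL ÷ 1270 mM = 25.62 mL
magnesium sulfate: V = C2·V2/C1 = 11.3 mM × 2879 mL ÷ 1430 mM = 22.75 mL
kanamycin: C1V1 = C2V2 → 78.1 µg/mL × 2879 mL ÷ 50000 µg/mL = 4.50 mL
cyanocobalamin: 1.3 mg/L × 2.879 L = 3.74 mg
neutral red: 29.3 mg/L × 2.879 L = 84.35 mg
lactose: 39.6 g/L × 2.879 L = 114.01 g

chloramphenicol 4.02 mL; magnesium chloride 25.62 mL; magnesium sulfate 22.75 mL; kanamycin 4.50 mL; cyanocobalamin 3.74 mg; neutral red 84.35 mg; lactose 114.01 g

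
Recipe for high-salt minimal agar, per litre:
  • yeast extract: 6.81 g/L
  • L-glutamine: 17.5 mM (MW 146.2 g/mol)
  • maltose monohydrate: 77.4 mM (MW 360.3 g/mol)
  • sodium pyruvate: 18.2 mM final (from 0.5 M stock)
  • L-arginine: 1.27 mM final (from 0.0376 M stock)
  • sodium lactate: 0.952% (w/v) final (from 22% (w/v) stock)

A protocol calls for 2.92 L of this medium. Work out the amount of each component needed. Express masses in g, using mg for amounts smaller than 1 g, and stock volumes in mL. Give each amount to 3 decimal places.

Scale factor relative to 1 L: 2.92.
yeast extract: 6.81 g/L × 2.92 L = 19.885 g
L-glutamine: 17.5 mmol/L × 146.2 g/mol × 2.92 L ÷ 1000 = 7.471 g
maltose monohydrate: 77.4 mmol/L × 360.3 g/mol × 2.92 L ÷ 1000 = 81.431 g
sodium pyruvate: dilute stock: 18.2 mM × 2920 mL ÷ 500 mM = 106.288 mL
L-arginine: C1V1 = C2V2 → 1.27 mM × 2920 mL ÷ 37.6 mM = 98.628 mL
sodium lactate: V = C2·V2/C1 = 0.952% ÷ 22% × 2920 mL = 126.356 mL

yeast extract 19.885 g; L-glutamine 7.471 g; maltose monohydrate 81.431 g; sodium pyruvate 106.288 mL; L-arginine 98.628 mL; sodium lactate 126.356 mL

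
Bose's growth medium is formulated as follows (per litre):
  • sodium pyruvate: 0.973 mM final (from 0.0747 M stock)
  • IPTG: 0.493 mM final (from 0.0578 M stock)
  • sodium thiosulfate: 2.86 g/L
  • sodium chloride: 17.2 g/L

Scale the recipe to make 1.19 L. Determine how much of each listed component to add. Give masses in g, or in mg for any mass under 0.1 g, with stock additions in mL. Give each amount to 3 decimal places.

Working volume: 1.19 L.
sodium pyruvate: C1V1 = C2V2 → 0.973 mM × 1190 mL ÷ 74.7 mM = 15.500 mL
IPTG: dilute stock: 0.493 mM × 1190 mL ÷ 57.8 mM = 10.150 mL
sodium thiosulfate: 2.86 g/L × 1.19 L = 3.403 g
sodium chloride: 17.2 g/L × 1.19 L = 20.468 g

sodium pyruvate 15.500 mL; IPTG 10.150 mL; sodium thiosulfate 3.403 g; sodium chloride 20.468 g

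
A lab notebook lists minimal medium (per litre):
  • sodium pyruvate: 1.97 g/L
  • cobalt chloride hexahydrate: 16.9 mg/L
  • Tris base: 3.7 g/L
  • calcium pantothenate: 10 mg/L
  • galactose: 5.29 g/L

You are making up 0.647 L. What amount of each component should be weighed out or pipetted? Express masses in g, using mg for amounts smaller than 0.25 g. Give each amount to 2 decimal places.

sodium pyruvate 1.27 g; cobalt chloride hexahydrate 10.93 mg; Tris base 2.39 g; calcium pantothenate 6.47 mg; galactose 3.42 g

Scale factor relative to 1 L: 0.647.
sodium pyruvate: 1.97 g/L × 0.647 L = 1.27 g
cobalt chloride hexahydrate: 16.9 mg/L × 0.647 L = 10.93 mg
Tris base: 3.7 g/L × 0.647 L = 2.39 g
calcium pantothenate: 10 mg/L × 0.647 L = 6.47 mg
galactose: 5.29 g/L × 0.647 L = 3.42 g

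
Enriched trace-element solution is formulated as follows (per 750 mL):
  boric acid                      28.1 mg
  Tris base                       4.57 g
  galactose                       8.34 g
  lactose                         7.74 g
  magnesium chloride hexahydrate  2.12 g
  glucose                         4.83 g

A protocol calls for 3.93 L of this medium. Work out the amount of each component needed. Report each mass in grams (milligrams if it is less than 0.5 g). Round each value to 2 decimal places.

boric acid 147.24 mg; Tris base 23.95 g; galactose 43.70 g; lactose 40.56 g; magnesium chloride hexahydrate 11.11 g; glucose 25.31 g

Scale factor = 3930 mL / 750 mL = 5.24.
boric acid: 28.1 mg × (3930 mL / 750 mL) = 147.24 mg
Tris base: 4.57 g × (3930 mL / 750 mL) = 23.95 g
galactose: 8.34 g × (3930 mL / 750 mL) = 43.70 g
lactose: 7.74 g × (3930 mL / 750 mL) = 40.56 g
magnesium chloride hexahydrate: 2.12 g × (3930 mL / 750 mL) = 11.11 g
glucose: 4.83 g × (3930 mL / 750 mL) = 25.31 g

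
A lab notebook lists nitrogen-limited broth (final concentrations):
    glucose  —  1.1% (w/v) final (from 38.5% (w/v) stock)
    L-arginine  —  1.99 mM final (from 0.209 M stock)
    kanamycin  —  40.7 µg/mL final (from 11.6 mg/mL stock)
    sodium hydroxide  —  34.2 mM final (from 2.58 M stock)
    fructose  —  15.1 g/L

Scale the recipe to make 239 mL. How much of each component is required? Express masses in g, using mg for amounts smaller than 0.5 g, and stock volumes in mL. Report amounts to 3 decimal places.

glucose 6.829 mL; L-arginine 2.276 mL; kanamycin 0.839 mL; sodium hydroxide 3.168 mL; fructose 3.609 g

Working volume: 239 mL = 0.239 L.
glucose: dilute stock: 1.1% ÷ 38.5% × 239 mL = 6.829 mL
L-arginine: V = C2·V2/C1 = 1.99 mM × 239 mL ÷ 209 mM = 2.276 mL
kanamycin: dilute stock: 40.7 µg/mL × 239 mL ÷ 11600 µg/mL = 0.839 mL
sodium hydroxide: dilute stock: 34.2 mM × 239 mL ÷ 2580 mM = 3.168 mL
fructose: 15.1 g/L × 0.239 L = 3.609 g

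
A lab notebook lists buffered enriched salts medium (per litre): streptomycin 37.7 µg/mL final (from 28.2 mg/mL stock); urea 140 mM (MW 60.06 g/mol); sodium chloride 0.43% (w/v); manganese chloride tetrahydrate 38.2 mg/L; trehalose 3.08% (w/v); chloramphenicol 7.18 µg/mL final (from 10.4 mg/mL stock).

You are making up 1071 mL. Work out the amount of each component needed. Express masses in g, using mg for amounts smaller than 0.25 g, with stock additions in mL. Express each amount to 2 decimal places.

streptomycin 1.43 mL; urea 9.01 g; sodium chloride 4.61 g; manganese chloride tetrahydrate 40.91 mg; trehalose 32.99 g; chloramphenicol 0.74 mL

Scale factor relative to 1 L: 1.071.
streptomycin: dilute stock: 37.7 µg/mL × 1071 mL ÷ 28200 µg/mL = 1.43 mL
urea: 140 mmol/L × 60.06 g/mol × 1.071 L ÷ 1000 = 9.01 g
sodium chloride: 0.43% w/v = 4.3 g/L → 4.3 × 1.071 L = 4.61 g
manganese chloride tetrahydrate: 38.2 mg/L × 1.071 L = 40.91 mg
trehalose: 3.08% w/v = 30.8 g/L → 30.8 × 1.071 L = 32.99 g
chloramphenicol: dilute stock: 7.18 µg/mL × 1071 mL ÷ 10400 µg/mL = 0.74 mL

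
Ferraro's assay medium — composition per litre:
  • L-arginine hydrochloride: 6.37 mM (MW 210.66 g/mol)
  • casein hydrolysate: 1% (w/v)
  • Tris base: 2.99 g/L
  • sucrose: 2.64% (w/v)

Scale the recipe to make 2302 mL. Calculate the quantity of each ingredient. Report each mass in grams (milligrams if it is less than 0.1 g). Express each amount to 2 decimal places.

L-arginine hydrochloride 3.09 g; casein hydrolysate 23.02 g; Tris base 6.88 g; sucrose 60.77 g

Working volume: 2302 mL = 2.302 L.
L-arginine hydrochloride: 6.37 mmol/L × 210.66 g/mol × 2.302 L ÷ 1000 = 3.09 g
casein hydrolysate: 1% w/v = 10 g/L → 10 × 2.302 L = 23.02 g
Tris base: 2.99 g/L × 2.302 L = 6.88 g
sucrose: 2.64 g per 100 mL × 2302 mL ÷ 100 = 60.77 g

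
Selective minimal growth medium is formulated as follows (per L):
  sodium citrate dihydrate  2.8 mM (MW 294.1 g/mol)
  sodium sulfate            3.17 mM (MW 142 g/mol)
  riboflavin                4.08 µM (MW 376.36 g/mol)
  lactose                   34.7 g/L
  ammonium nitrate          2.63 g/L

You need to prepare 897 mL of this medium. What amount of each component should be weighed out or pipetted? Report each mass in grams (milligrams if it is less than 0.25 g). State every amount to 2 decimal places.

sodium citrate dihydrate 0.74 g; sodium sulfate 0.40 g; riboflavin 1.38 mg; lactose 31.13 g; ammonium nitrate 2.36 g

Working volume: 897 mL = 0.897 L.
sodium citrate dihydrate: 2.8 mmol/L × 294.1 g/mol × 0.897 L ÷ 1000 = 0.74 g
sodium sulfate: 3.17 mmol/L × 142 g/mol × 0.897 L ÷ 1000 = 0.40 g
riboflavin: 4.08 µmol/L × 376.36 g/mol × 0.897 L ÷ 1000 = 1.38 mg
lactose: 34.7 g/L × 0.897 L = 31.13 g
ammonium nitrate: 2.63 g/L × 0.897 L = 2.36 g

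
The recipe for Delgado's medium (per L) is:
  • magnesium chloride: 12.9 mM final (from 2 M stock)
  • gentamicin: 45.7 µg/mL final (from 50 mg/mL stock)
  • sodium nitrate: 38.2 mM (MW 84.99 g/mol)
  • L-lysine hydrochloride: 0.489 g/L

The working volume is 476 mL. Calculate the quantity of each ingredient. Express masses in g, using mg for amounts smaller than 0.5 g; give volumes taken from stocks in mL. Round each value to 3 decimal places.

magnesium chloride 3.070 mL; gentamicin 0.435 mL; sodium nitrate 1.545 g; L-lysine hydrochloride 232.764 mg

Target volume = 476 mL = 0.476 L.
magnesium chloride: dilute stock: 12.9 mM × 476 mL ÷ 2000 mM = 3.070 mL
gentamicin: dilute stock: 45.7 µg/mL × 476 mL ÷ 50000 µg/mL = 0.435 mL
sodium nitrate: 38.2 mmol/L × 84.99 g/mol × 0.476 L ÷ 1000 = 1.545 g
L-lysine hydrochloride: 0.489 g/L × 0.476 L = 0.232764 g = 232.764 mg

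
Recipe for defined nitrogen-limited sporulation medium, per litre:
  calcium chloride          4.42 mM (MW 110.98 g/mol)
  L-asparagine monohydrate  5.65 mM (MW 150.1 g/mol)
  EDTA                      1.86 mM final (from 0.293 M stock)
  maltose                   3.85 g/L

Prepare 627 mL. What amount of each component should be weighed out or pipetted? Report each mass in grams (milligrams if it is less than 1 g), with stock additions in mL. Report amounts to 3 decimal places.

calcium chloride 307.563 mg; L-asparagine monohydrate 531.737 mg; EDTA 3.980 mL; maltose 2.414 g

Scale factor relative to 1 L: 0.627.
calcium chloride: 4.42 mmol/L × 110.98 mg/mmol × 0.627 L = 307.563 mg
L-asparagine monohydrate: 5.65 mmol/L × 150.1 mg/mmol × 0.627 L = 531.737 mg
EDTA: C1V1 = C2V2 → 1.86 mM × 627 mL ÷ 293 mM = 3.980 mL
maltose: 3.85 g/L × 0.627 L = 2.414 g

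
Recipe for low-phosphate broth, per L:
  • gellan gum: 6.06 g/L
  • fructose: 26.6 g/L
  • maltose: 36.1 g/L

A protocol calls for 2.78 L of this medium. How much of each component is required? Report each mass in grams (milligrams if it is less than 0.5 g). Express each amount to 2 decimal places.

gellan gum 16.85 g; fructose 73.95 g; maltose 100.36 g

Scale factor relative to 1 L: 2.78.
gellan gum: 6.06 g/L × 2.78 L = 16.85 g
fructose: 26.6 g/L × 2.78 L = 73.95 g
maltose: 36.1 g/L × 2.78 L = 100.36 g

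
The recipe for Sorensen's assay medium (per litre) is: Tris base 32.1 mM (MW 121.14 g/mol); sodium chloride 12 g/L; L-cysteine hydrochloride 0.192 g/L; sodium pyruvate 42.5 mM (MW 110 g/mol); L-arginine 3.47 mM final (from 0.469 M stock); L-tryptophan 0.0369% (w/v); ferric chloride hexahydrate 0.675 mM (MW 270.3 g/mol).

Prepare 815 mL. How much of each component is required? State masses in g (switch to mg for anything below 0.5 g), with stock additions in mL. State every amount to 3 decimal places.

Working volume: 815 mL = 0.815 L.
Tris base: 32.1 mmol/L × 121.14 g/mol × 0.815 L ÷ 1000 = 3.169 g
sodium chloride: 12 g/L × 0.815 L = 9.780 g
L-cysteine hydrochloride: 0.192 g/L × 0.815 L = 0.15648 g = 156.480 mg
sodium pyruvate: 42.5 mmol/L × 110 g/mol × 0.815 L ÷ 1000 = 3.810 g
L-arginine: C1V1 = C2V2 → 3.47 mM × 815 mL ÷ 469 mM = 6.030 mL
L-tryptophan: 0.0369% w/v = 0.369 g/L → 0.369 × 0.815 L = 0.300735 g = 300.735 mg
ferric chloride hexahydrate: 0.675 mmol/L × 270.3 mg/mmol × 0.815 L = 148.699 mg

Tris base 3.169 g; sodium chloride 9.780 g; L-cysteine hydrochloride 156.480 mg; sodium pyruvate 3.810 g; L-arginine 6.030 mL; L-tryptophan 300.735 mg; ferric chloride hexahydrate 148.699 mg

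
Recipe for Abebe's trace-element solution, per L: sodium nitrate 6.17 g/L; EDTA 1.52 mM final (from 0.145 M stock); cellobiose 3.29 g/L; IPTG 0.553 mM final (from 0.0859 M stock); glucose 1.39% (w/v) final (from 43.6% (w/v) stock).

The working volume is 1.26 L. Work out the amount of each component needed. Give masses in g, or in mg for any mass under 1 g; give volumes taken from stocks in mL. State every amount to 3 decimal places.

sodium nitrate 7.774 g; EDTA 13.208 mL; cellobiose 4.145 g; IPTG 8.112 mL; glucose 40.170 mL

Working volume: 1.26 L.
sodium nitrate: 6.17 g/L × 1.26 L = 7.774 g
EDTA: dilute stock: 1.52 mM × 1260 mL ÷ 145 mM = 13.208 mL
cellobiose: 3.29 g/L × 1.26 L = 4.145 g
IPTG: V = C2·V2/C1 = 0.553 mM × 1260 mL ÷ 85.9 mM = 8.112 mL
glucose: dilute stock: 1.39% ÷ 43.6% × 1260 mL = 40.170 mL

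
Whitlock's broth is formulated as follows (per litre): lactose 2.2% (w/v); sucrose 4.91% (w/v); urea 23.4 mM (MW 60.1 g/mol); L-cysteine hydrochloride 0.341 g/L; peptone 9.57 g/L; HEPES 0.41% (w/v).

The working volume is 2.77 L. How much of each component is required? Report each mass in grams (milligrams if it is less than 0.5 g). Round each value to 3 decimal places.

lactose 60.940 g; sucrose 136.007 g; urea 3.896 g; L-cysteine hydrochloride 0.945 g; peptone 26.509 g; HEPES 11.357 g

Scale factor relative to 1 L: 2.77.
lactose: 2.2% w/v = 22 g/L → 22 × 2.77 L = 60.940 g
sucrose: 4.91 g per 100 mL × 2770 mL ÷ 100 = 136.007 g
urea: 23.4 mmol/L × 60.1 g/mol × 2.77 L ÷ 1000 = 3.896 g
L-cysteine hydrochloride: 0.341 g/L × 2.77 L = 0.945 g
peptone: 9.57 g/L × 2.77 L = 26.509 g
HEPES: 0.41% w/v = 4.1 g/L → 4.1 × 2.77 L = 11.357 g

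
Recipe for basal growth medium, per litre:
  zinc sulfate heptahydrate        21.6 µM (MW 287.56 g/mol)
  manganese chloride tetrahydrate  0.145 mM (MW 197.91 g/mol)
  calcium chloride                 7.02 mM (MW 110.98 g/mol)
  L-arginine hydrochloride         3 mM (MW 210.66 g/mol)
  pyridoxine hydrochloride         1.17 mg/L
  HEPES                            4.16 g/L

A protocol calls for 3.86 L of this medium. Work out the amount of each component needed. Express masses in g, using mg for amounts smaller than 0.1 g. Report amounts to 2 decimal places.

Working volume: 3.86 L.
zinc sulfate heptahydrate: 21.6 µmol/L × 287.56 g/mol × 3.86 L ÷ 1000 = 23.98 mg
manganese chloride tetrahydrate: 0.145 mmol/L × 197.91 g/mol × 3.86 L ÷ 1000 = 0.11 g
calcium chloride: 7.02 mmol/L × 110.98 g/mol × 3.86 L ÷ 1000 = 3.01 g
L-arginine hydrochloride: 3 mmol/L × 210.66 g/mol × 3.86 L ÷ 1000 = 2.44 g
pyridoxine hydrochloride: 1.17 mg/L × 3.86 L = 4.52 mg
HEPES: 4.16 g/L × 3.86 L = 16.06 g

zinc sulfate heptahydrate 23.98 mg; manganese chloride tetrahydrate 0.11 g; calcium chloride 3.01 g; L-arginine hydrochloride 2.44 g; pyridoxine hydrochloride 4.52 mg; HEPES 16.06 g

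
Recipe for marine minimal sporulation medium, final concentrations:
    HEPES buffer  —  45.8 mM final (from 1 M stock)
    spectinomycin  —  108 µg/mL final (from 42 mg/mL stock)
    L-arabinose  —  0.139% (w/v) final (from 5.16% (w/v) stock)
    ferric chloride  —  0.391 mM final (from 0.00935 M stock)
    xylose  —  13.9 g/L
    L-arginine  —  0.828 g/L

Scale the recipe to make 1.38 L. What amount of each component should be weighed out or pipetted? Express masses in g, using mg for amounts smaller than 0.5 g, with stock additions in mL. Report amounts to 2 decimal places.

HEPES buffer 63.20 mL; spectinomycin 3.55 mL; L-arabinose 37.17 mL; ferric chloride 57.71 mL; xylose 19.18 g; L-arginine 1.14 g

Scale factor relative to 1 L: 1.38.
HEPES buffer: V = C2·V2/C1 = 45.8 mM × 1380 mL ÷ 1000 mM = 63.20 mL
spectinomycin: V = C2·V2/C1 = 108 µg/mL × 1380 mL ÷ 42000 µg/mL = 3.55 mL
L-arabinose: C1V1 = C2V2 → 0.139% ÷ 5.16% × 1380 mL = 37.17 mL
ferric chloride: C1V1 = C2V2 → 0.391 mM × 1380 mL ÷ 9.35 mM = 57.71 mL
xylose: 13.9 g/L × 1.38 L = 19.18 g
L-arginine: 0.828 g/L × 1.38 L = 1.14 g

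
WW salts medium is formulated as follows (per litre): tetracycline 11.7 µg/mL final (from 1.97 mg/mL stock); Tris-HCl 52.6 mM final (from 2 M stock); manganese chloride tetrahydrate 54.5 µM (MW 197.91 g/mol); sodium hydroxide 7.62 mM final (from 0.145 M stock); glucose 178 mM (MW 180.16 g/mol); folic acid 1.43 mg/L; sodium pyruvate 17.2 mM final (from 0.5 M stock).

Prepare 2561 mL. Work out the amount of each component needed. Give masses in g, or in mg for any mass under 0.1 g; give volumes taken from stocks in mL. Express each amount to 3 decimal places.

Target volume = 2561 mL = 2.561 L.
tetracycline: dilute stock: 11.7 µg/mL × 2561 mL ÷ 1970 µg/mL = 15.210 mL
Tris-HCl: dilute stock: 52.6 mM × 2561 mL ÷ 2000 mM = 67.354 mL
manganese chloride tetrahydrate: 54.5 µmol/L × 197.91 g/mol × 2.561 L ÷ 1000 = 27.623 mg
sodium hydroxide: V = C2·V2/C1 = 7.62 mM × 2561 mL ÷ 145 mM = 134.585 mL
glucose: 178 mmol/L × 180.16 g/mol × 2.561 L ÷ 1000 = 82.127 g
folic acid: 1.43 mg/L × 2.561 L = 3.662 mg
sodium pyruvate: V = C2·V2/C1 = 17.2 mM × 2561 mL ÷ 500 mM = 88.098 mL

tetracycline 15.210 mL; Tris-HCl 67.354 mL; manganese chloride tetrahydrate 27.623 mg; sodium hydroxide 134.585 mL; glucose 82.127 g; folic acid 3.662 mg; sodium pyruvate 88.098 mL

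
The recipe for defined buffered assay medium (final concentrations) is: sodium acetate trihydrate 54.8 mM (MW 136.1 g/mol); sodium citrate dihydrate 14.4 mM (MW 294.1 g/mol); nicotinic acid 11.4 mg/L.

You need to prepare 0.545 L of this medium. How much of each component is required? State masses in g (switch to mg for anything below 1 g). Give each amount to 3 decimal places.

sodium acetate trihydrate 4.065 g; sodium citrate dihydrate 2.308 g; nicotinic acid 6.213 mg

Scale factor relative to 1 L: 0.545.
sodium acetate trihydrate: 54.8 mmol/L × 136.1 g/mol × 0.545 L ÷ 1000 = 4.065 g
sodium citrate dihydrate: 14.4 mmol/L × 294.1 g/mol × 0.545 L ÷ 1000 = 2.308 g
nicotinic acid: 11.4 mg/L × 0.545 L = 6.213 mg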